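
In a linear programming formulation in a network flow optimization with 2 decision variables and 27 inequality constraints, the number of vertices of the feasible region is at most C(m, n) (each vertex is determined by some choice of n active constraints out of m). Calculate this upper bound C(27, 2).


Each vertex corresponds to some choice of n active constraints out of m, so the number of vertices is at most C(m, n) = m! / (n!(m-n)!).
m = 27, n = 2
Numerator: 27 * 26
Denominator: 2! = 2
C(27, 2) = 351


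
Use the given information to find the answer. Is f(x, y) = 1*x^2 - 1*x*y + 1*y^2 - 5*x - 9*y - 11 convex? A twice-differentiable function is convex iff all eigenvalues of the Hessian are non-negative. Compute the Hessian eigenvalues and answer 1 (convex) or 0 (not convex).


The Hessian of f(x,y) = 1*x^2 - 1*x*y + 1*y^2 - 5*x - 9*y - 11 is:
H = [[2, -1], [-1, 2]]
Trace = 2 + 2 = 4
Determinant = 2*2 - (-1)^2 = 3
Discriminant = (4)^2 - 4*3 = 4.0
Eigenvalues: lambda_1 = 1.0, lambda_2 = 3.0
The function is convex.

1


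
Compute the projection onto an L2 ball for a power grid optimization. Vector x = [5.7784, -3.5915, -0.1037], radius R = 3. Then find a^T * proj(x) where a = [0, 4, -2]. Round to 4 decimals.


Step 1: Compute ||x|| (intermediates to 6 decimals).
||x|| = sqrt(5.7784^2 + (-3.5915)^2 + (-0.1037)^2) = 6.804376
Step 2: Project.
Since ||x|| > R, scale = R/||x|| = 3/6.804376 = 0.440893, proj(x) = scale * x
proj(x) = [2.547656, -1.583467, -0.045721]
Step 3: Dot product.
a^T * proj(x) = 0*2.547656 + 4*(-1.583467) - 2*(-0.045721) = -6.2424


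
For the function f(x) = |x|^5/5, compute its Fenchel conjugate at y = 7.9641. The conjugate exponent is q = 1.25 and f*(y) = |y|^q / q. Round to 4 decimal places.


The conjugate exponent q satisfies 1/p + 1/q = 1.
p = 5, so q = 5/(5 - 1) = 1.25
|y|^q = 7.9641^1.25 = 13.3789
f*(7.9641) = 13.3789 / 1.25 = 10.7031


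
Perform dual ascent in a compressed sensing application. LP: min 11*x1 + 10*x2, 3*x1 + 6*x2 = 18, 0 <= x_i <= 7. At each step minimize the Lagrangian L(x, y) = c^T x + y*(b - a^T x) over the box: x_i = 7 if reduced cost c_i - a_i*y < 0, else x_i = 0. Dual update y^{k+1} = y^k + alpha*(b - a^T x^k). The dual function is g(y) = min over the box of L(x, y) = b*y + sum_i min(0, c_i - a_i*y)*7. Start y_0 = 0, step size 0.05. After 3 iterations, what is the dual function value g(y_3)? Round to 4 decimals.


Dual ascent for LP: min 11*x1 + 10*x2, 3*x1 + 6*x2 = 18, 0 <= x_i <= 7
Step 1: y^k = 0.0, reduced costs: (11.0, 10.0)
  x^k = (0.0, 0.0), subgradient = b - a^T x = 18.0
  y^{k+1} = 0.0 + 0.05*18.0 = 0.9
Step 2: y^k = 0.9, reduced costs: (8.3, 4.6)
  x^k = (0.0, 0.0), subgradient = b - a^T x = 18.0
  y^{k+1} = 0.9 + 0.05*18.0 = 1.8
Step 3: y^k = 1.8, reduced costs: (5.6, -0.8)
  x^k = (0.0, 7.0), subgradient = b - a^T x = -24.0
  y^{k+1} = 1.8 + 0.05*-24.0 = 0.6
Dual objective at y_3 = 0.6: reduced costs (9.2, 6.4), box minimizer x = (0.0, 0.0)
g(y_3) = b*y + (c1 - a1*y)*x1 + (c2 - a2*y)*x2 = 18*0.6 + 9.2*0.0 + 6.4*0.0 = 10.8 + 0.0 + 0.0 = 10.8


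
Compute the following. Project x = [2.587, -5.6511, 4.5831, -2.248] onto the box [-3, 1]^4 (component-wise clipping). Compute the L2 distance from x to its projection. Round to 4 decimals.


Project each component onto [-3, 1].
clip(2.587) = 1.0, clip(-5.6511) = -3.0, clip(4.5831) = 1.0, clip(-2.248) = -2.248
Projection = [1.0, -3.0, 1.0, -2.248]
Squared diffs: [2.5186, 7.0283, 12.8386, 0.0]
Distance = sqrt(22.3855) = 4.7313


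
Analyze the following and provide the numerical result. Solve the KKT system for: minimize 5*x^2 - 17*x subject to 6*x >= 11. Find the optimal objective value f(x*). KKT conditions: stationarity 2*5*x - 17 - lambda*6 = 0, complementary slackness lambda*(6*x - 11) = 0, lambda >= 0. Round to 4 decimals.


Step 1: Try lambda = 0 (constraint inactive).
x_unc = 17/(2*5) = 1.7
Check: 6*1.7 = 10.2 < 11 -- violated!
Step 2: Constraint must be active: 6*x = 11
x* = 11/6 = 1.8333 (rounded; the exact value 11/6 is used below)
lambda = (2*5*(11/6) - 17)/6 = 0.2222
Step 3: Compute optimal value.
f(x*) = 5*(11/6)^2 - 17*(11/6) = -14.3611


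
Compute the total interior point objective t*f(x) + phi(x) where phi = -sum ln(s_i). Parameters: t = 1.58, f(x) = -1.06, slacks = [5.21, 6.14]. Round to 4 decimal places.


Step 1: Compute log-barrier.
ln values: [1.6506, 1.8148]
phi = -(1.6506 + 1.8148) = -3.4654
Step 2: Compute augmented objective.
t*f(x) = 1.58*-1.06 = -1.6748
Total = -1.6748 - 3.4654 = -5.1402


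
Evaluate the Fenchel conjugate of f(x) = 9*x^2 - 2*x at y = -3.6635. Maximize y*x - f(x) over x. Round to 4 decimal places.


f*(y) = sup_x {y*x - a*x^2 - b*x} = sup_x {(y-b)*x - a*x^2}
FOC: (y - b) - 2a*x = 0 => x* = (y - b)/(2a)
x* = (-3.6635 + 2)/(2*9) = -0.0924
f*(-3.6635) = (y-b)^2/(4a) = (-3.6635 + 2)^2/(4*9)
= 2.7672/36 = 0.0769


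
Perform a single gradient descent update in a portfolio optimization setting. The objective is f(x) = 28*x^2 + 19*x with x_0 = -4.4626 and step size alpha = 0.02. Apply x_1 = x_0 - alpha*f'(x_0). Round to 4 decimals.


We compute the gradient at x_0 and apply the update.
f'(x) = 56*x + 19
f'(-4.4626) = 56*-4.4626 + 19 = -230.9056
x_1 = -4.4626 - 0.02*-230.9056 = 0.1555


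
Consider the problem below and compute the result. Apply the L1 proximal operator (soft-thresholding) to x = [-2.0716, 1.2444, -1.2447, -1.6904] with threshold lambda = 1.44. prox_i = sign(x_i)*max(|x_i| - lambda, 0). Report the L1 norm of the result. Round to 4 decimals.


Soft-thresholding with lambda = 1.44:
prox(-2.0716) = sign(-2.0716)*max(|-2.0716| - 1.44, 0) = -0.6316
prox(1.2444) = sign(1.2444)*max(|1.2444| - 1.44, 0) = 0.0
prox(-1.2447) = sign(-1.2447)*max(|-1.2447| - 1.44, 0) = 0.0
prox(-1.6904) = sign(-1.6904)*max(|-1.6904| - 1.44, 0) = -0.2504
prox(x) = [-0.6316, 0.0, 0.0, -0.2504]
||prox(x)||_1 = 0.6316 + 0.0 + 0.0 + 0.2504 = 0.882


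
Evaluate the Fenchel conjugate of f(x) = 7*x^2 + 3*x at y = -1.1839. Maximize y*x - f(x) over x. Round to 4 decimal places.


f*(y) = sup_x {y*x - a*x^2 - b*x} = sup_x {(y-b)*x - a*x^2}
FOC: (y - b) - 2a*x = 0 => x* = (y - b)/(2a)
x* = (-1.1839 - 3)/(2*7) = -0.2989
f*(-1.1839) = (y-b)^2/(4a) = (-1.1839 - 3)^2/(4*7)
= 17.505/28 = 0.6252


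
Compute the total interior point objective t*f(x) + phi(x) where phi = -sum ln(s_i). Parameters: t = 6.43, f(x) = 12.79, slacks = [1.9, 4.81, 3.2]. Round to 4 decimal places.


Step 1: Compute log-barrier.
ln values: [0.6419, 1.5707, 1.1632]
phi = -(0.6419 + 1.5707 + 1.1632) = -3.3757
Step 2: Compute augmented objective.
t*f(x) = 6.43*12.79 = 82.2397
Total = 82.2397 - 3.3757 = 78.864


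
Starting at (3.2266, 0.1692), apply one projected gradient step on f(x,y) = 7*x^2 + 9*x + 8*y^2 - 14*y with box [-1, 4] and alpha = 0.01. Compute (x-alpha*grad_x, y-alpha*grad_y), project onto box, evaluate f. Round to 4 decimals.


Step 1: Compute gradient at (3.2266, 0.1692).
grad_x = 2*7*3.2266 + 9 = 54.1724
grad_y = 2*8*0.1692 - 14 = -11.2928
Step 2: Gradient step.
x_raw = 3.2266 - 0.01*54.1724 = 2.6849
y_raw = 0.1692 - 0.01*-11.2928 = 0.2821
Step 3: Project onto [-1, 4].
x_proj = clip(2.6849) = 2.6849
y_proj = clip(0.2821) = 0.2821
Step 4: Evaluate f.
f(2.6849, 0.2821) = 71.3108


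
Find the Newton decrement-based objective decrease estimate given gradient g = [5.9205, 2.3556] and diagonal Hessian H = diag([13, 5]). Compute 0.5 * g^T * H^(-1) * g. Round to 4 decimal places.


Step 1: H is diagonal, so H^(-1) * g = [0.4554, 0.4711].
Step 2: g^T H^(-1) g = sum_i g_i^2 / H_ii
  = (5.9205)^2/13 + (2.3556)^2/5
  = 2.6963 + 1.1098 = 3.8061
Step 3: Objective decrease = 0.5 * g^T H^(-1) g = 1.9031


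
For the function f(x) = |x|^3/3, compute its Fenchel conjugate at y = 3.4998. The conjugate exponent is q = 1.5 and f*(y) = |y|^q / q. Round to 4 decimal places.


The conjugate exponent q satisfies 1/p + 1/q = 1.
p = 3, so q = 3/(3 - 1) = 1.5
|y|^q = 3.4998^1.5 = 6.5473
f*(3.4998) = 6.5473 / 1.5 = 4.3649


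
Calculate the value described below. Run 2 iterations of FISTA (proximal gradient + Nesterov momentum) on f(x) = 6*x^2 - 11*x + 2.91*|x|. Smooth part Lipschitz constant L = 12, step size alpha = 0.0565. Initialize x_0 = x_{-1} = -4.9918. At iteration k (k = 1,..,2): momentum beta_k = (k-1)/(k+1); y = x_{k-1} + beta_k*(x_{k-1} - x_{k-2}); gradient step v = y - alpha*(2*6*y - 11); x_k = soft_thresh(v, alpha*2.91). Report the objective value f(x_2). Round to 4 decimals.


FISTA on f(x) = 6*x^2 - 11*x + 2.91*|x|
L = 12, alpha = 0.0565
Iteration 1: beta = 0.0, y = -4.9918 + 0.0*(-4.9918 + 4.9918) = -4.9918
  grad(y) = -70.9016, v = y - alpha*grad = -0.9859
  prox(v) = soft_thresh(-0.9859, 0.1644) = -0.8214
Iteration 2: beta = 0.3333, y = -0.8214 + 0.3333*(-0.8214 + 4.9918) = 0.5687
  grad(y) = -4.1759, v = y - alpha*grad = 0.8046
  prox(v) = soft_thresh(0.8046, 0.1644) = 0.6402
f(x_2) = 6*0.6402^2 - 11*0.6402 + 2.91*|0.6402| = -2.7201


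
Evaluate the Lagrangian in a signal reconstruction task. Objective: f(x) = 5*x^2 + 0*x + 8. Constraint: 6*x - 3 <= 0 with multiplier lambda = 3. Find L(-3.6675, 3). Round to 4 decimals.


Step 1: Evaluate f(x).
f(-3.6675) = 5*(-3.6675)^2 + 0*(-3.6675) + 8 = 75.2528
Step 2: Evaluate g(x).
g(-3.6675) = 6*-3.6675 - 3 = -25.005
Step 3: Compute Lagrangian.
L = 75.2528 + 3*-25.005 = 0.2378


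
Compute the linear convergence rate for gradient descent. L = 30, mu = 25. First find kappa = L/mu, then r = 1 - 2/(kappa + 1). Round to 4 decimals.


Step 1: Compute the condition number.
kappa = L/mu = 30/25 = 1.2
Step 2: Compute the convergence rate.
r = 1 - 2/(kappa + 1) = 1 - 2*mu/(L + mu) = (L - mu)/(L + mu) = 5/55 = 0.0909


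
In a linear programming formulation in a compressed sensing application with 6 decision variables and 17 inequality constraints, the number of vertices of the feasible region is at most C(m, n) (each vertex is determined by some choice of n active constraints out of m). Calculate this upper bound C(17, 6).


Each vertex corresponds to some choice of n active constraints out of m, so the number of vertices is at most C(m, n) = m! / (n!(m-n)!).
m = 17, n = 6
Numerator: 17 * 16 * 15 * 14 * 13 * 12
Denominator: 6! = 720
C(17, 6) = 12376


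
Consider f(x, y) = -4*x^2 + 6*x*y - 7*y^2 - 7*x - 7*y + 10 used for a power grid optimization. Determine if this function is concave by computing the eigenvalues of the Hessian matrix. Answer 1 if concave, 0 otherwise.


The Hessian of f(x,y) = -4*x^2 + 6*x*y - 7*y^2 - 7*x - 7*y + 10 is:
H = [[-8, 6], [6, -14]]
Trace = -8 - 14 = -22
Determinant = -8*-14 - (6)^2 = 76
Discriminant = (-22)^2 - 4*76 = 180.0
Eigenvalues: lambda_1 = -17.7082, lambda_2 = -4.2918
The function is concave.

1


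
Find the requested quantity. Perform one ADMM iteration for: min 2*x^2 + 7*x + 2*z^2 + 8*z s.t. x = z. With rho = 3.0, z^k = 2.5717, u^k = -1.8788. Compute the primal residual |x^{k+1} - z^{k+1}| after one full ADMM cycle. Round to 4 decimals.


ADMM iteration with rho = 3.0, z^k = 2.5717, u^k = -1.8788
Step 1: x-update.
Minimize 2*x^2 + 7*x + (3.0/2)*(x - 2.5717 - 1.8788)^2
FOC: (2*2 + 3.0)*x = -7 + 3.0*(2.5717 + 1.8788)
x^{k+1} = 0.9074
Step 2: z-update.
Minimize 2*z^2 + 8*z + (3.0/2)*(0.9074 - z - 1.8788)^2
FOC: (2*2 + 3.0)*z = -8 + 3.0*(0.9074 - 1.8788)
z^{k+1} = -1.5592
Step 3: u-update.
u^{k+1} = -1.8788 + 0.9074 + 1.5592 = 0.5877
Step 4: Primal residual = |0.9074 + 1.5592| = 2.4665


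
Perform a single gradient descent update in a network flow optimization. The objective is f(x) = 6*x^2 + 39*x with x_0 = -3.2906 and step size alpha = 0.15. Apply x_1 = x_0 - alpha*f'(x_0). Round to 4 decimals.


We compute the gradient at x_0 and apply the update.
f'(x) = 12*x + 39
f'(-3.2906) = 12*-3.2906 + 39 = -0.4872
x_1 = -3.2906 - 0.15*-0.4872 = -3.2175


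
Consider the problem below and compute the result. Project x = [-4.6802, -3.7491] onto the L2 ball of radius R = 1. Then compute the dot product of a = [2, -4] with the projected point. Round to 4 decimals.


Step 1: Compute ||x|| (intermediates to 6 decimals).
||x|| = sqrt((-4.6802)^2 + (-3.7491)^2) = 5.996668
Step 2: Project.
Since ||x|| > R, scale = R/||x|| = 1/5.996668 = 0.166759, proj(x) = scale * x
proj(x) = [-0.780465, -0.625196]
Step 3: Dot product.
a^T * proj(x) = 2*(-0.780465) - 4*(-0.625196) = 0.9399


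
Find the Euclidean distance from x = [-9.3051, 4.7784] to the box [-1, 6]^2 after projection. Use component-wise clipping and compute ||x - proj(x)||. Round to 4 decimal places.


Project each component onto [-1, 6].
clip(-9.3051) = -1.0, clip(4.7784) = 4.7784
Projection = [-1.0, 4.7784]
Squared diffs: [68.9747, 0.0]
Distance = sqrt(68.9747) = 8.3051


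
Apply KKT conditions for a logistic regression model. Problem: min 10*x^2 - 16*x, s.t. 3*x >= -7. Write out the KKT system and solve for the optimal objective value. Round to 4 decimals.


Step 1: Try lambda = 0 (constraint inactive).
Stationarity: 2*10*x - 16 = 0
x* = 16/(2*10) = 0.8
Check constraint: 3*0.8 = 2.4 >= -7 -- satisfied.
Step 2: Compute optimal value.
f(x*) = 10*0.8^2 - 16*0.8 = -6.4


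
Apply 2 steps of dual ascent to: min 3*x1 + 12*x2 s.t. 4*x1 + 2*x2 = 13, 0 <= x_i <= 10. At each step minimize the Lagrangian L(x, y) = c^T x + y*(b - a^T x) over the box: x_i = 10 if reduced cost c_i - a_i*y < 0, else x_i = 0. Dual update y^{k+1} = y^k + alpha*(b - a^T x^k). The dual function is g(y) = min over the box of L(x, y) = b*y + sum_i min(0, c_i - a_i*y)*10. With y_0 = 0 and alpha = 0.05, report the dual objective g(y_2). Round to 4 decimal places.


Dual ascent for LP: min 3*x1 + 12*x2, 4*x1 + 2*x2 = 13, 0 <= x_i <= 10
Step 1: y^k = 0.0, reduced costs: (3.0, 12.0)
  x^k = (0.0, 0.0), subgradient = b - a^T x = 13.0
  y^{k+1} = 0.0 + 0.05*13.0 = 0.65
Step 2: y^k = 0.65, reduced costs: (0.4, 10.7)
  x^k = (0.0, 0.0), subgradient = b - a^T x = 13.0
  y^{k+1} = 0.65 + 0.05*13.0 = 1.3
Dual objective at y_2 = 1.3: reduced costs (-2.2, 9.4), box minimizer x = (10.0, 0.0)
g(y_2) = b*y + (c1 - a1*y)*x1 + (c2 - a2*y)*x2 = 13*1.3 + (-2.2)*10.0 + 9.4*0.0 = 16.9 - 22.0 + 0.0 = -5.1


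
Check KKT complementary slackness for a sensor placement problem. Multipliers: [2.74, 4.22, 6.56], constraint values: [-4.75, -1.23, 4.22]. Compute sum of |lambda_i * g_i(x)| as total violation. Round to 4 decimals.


KKT complementary slackness check:
lambda_1 * g_1 = 2.74 * -4.75 = -13.015
lambda_2 * g_2 = 4.22 * -1.23 = -5.1906
lambda_3 * g_3 = 6.56 * 4.22 = 27.6832
Total violation = 13.015 + 5.1906 + 27.6832 = 45.8888


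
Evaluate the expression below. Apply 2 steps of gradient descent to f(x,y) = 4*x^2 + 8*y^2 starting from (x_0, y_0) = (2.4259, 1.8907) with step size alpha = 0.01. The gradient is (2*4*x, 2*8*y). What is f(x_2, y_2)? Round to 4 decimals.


Gradient descent on f(x,y) = 4*x^2 + 8*y^2.
Starting point: (2.4259, 1.8907), alpha = 0.01
Step 1: grad_x = 2*4*2.4259 = 19.4072, grad_y = 2*8*1.8907 = 30.2512
  x_1 = 2.4259 - 0.01*19.4072 = 2.2318
  y_1 = 1.8907 - 0.01*30.2512 = 1.5882
Step 2: grad_x = 2*4*2.2318 = 17.8546, grad_y = 2*8*1.5882 = 25.411
  x_2 = 2.2318 - 0.01*17.8546 = 2.0533
  y_2 = 1.5882 - 0.01*25.411 = 1.3341
f(2.0533, 1.3341) = 4*2.0533^2 + 8*1.3341^2 = 31.102


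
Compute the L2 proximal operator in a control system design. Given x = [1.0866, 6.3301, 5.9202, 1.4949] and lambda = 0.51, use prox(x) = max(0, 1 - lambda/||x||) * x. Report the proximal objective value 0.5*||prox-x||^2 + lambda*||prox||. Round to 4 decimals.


Step 1: Compute ||x||.
||x|| = 8.862
Step 2: Compute scaling factor.
scale = max(0, 1 - 0.51/8.862) = 0.9425
Step 3: prox(x) = [1.0241, 5.9658, 5.5795, 1.4089]
||prox(x)|| = 8.352
Step 4: Proximal objective.
0.5*||prox-x||^2 = 0.1301
lambda*||prox|| = 4.2595
Total = 4.3896


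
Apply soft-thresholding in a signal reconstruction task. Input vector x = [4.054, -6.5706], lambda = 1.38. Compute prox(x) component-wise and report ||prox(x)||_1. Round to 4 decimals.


Soft-thresholding with lambda = 1.38:
prox(4.054) = sign(4.054)*max(|4.054| - 1.38, 0) = 2.674
prox(-6.5706) = sign(-6.5706)*max(|-6.5706| - 1.38, 0) = -5.1906
prox(x) = [2.674, -5.1906]
||prox(x)||_1 = 2.674 + 5.1906 = 7.8646


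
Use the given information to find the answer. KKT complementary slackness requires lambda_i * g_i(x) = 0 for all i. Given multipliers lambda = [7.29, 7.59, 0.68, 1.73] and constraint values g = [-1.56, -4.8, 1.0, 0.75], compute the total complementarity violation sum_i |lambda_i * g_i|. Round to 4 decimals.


KKT complementary slackness check:
lambda_1 * g_1 = 7.29 * -1.56 = -11.3724
lambda_2 * g_2 = 7.59 * -4.8 = -36.432
lambda_3 * g_3 = 0.68 * 1.0 = 0.68
lambda_4 * g_4 = 1.73 * 0.75 = 1.2975
Total violation = 11.3724 + 36.432 + 0.68 + 1.2975 = 49.7819


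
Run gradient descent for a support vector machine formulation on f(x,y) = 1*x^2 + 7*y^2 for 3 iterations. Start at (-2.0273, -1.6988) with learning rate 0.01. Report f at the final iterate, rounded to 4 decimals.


Gradient descent on f(x,y) = 1*x^2 + 7*y^2.
Starting point: (-2.0273, -1.6988), alpha = 0.01
Step 1: grad_x = 2*1*-2.0273 = -4.0546, grad_y = 2*7*-1.6988 = -23.7832
  x_1 = -2.0273 - 0.01*-4.0546 = -1.9868
  y_1 = -1.6988 - 0.01*-23.7832 = -1.461
Step 2: grad_x = 2*1*-1.9868 = -3.9735, grad_y = 2*7*-1.461 = -20.4536
  x_2 = -1.9868 - 0.01*-3.9735 = -1.947
  y_2 = -1.461 - 0.01*-20.4536 = -1.2564
Step 3: grad_x = 2*1*-1.947 = -3.894, grad_y = 2*7*-1.2564 = -17.5901
  x_3 = -1.947 - 0.01*-3.894 = -1.9081
  y_3 = -1.2564 - 0.01*-17.5901 = -1.0805
f(-1.9081, -1.0805) = 1*(-1.9081)^2 + 7*(-1.0805)^2 = 11.8136


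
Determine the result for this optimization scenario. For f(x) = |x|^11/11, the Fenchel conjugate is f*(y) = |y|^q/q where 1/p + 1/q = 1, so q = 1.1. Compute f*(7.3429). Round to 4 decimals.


The conjugate exponent q satisfies 1/p + 1/q = 1.
p = 11, so q = 11/(11 - 1) = 1.1
|y|^q = 7.3429^1.1 = 8.963
f*(7.3429) = 8.963 / 1.1 = 8.1482


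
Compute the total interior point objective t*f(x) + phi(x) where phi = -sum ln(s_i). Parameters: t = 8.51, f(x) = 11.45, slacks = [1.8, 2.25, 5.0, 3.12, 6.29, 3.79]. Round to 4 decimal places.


Step 1: Compute log-barrier.
ln values: [0.5878, 0.8109, 1.6094, 1.1378, 1.839, 1.3324]
phi = -(0.5878 + 0.8109 + 1.6094 + 1.1378 + 1.839 + 1.3324) = -7.3173
Step 2: Compute augmented objective.
t*f(x) = 8.51*11.45 = 97.4395
Total = 97.4395 - 7.3173 = 90.1222


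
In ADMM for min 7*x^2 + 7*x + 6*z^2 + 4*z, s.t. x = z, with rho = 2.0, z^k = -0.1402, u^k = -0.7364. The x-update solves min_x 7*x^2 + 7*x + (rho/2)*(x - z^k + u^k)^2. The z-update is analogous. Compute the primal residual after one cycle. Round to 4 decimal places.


ADMM iteration with rho = 2.0, z^k = -0.1402, u^k = -0.7364
Step 1: x-update.
Minimize 7*x^2 + 7*x + (2.0/2)*(x + 0.1402 - 0.7364)^2
FOC: (2*7 + 2.0)*x = -7 + 2.0*(-0.1402 + 0.7364)
x^{k+1} = -0.363
Step 2: z-update.
Minimize 6*z^2 + 4*z + (2.0/2)*(-0.363 - z - 0.7364)^2
FOC: (2*6 + 2.0)*z = -4 + 2.0*(-0.363 - 0.7364)
z^{k+1} = -0.4428
Step 3: u-update.
u^{k+1} = -0.7364 - 0.363 + 0.4428 = -0.6566
Step 4: Primal residual = |-0.363 + 0.4428| = 0.0798


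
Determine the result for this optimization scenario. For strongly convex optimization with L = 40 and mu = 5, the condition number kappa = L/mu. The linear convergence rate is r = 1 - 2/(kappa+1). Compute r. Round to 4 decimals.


Step 1: Compute the condition number.
kappa = L/mu = 40/5 = 8.0
Step 2: Compute the convergence rate.
r = 1 - 2/(kappa + 1) = 1 - 2*mu/(L + mu) = (L - mu)/(L + mu) = 35/45 = 0.7778


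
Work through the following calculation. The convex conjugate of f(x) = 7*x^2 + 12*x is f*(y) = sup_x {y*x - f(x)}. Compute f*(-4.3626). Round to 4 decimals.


f*(y) = sup_x {y*x - a*x^2 - b*x} = sup_x {(y-b)*x - a*x^2}
FOC: (y - b) - 2a*x = 0 => x* = (y - b)/(2a)
x* = (-4.3626 - 12)/(2*7) = -1.1688
f*(-4.3626) = (y-b)^2/(4a) = (-4.3626 - 12)^2/(4*7)
= 267.7347/28 = 9.562


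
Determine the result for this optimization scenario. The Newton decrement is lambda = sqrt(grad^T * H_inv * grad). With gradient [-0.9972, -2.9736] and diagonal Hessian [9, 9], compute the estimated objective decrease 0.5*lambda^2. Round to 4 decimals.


Step 1: H is diagonal, so H^(-1) * g = [-0.1108, -0.3304].
Step 2: g^T H^(-1) g = sum_i g_i^2 / H_ii
  = (-0.9972)^2/9 + (-2.9736)^2/9
  = 0.1105 + 0.9825 = 1.093
Step 3: Objective decrease = 0.5 * g^T H^(-1) g = 0.5465


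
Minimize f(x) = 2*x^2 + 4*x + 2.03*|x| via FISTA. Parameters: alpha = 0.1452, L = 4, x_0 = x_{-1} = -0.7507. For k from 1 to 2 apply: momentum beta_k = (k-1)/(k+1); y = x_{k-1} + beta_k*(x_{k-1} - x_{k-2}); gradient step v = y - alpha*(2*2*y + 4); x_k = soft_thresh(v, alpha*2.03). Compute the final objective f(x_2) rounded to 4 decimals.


FISTA on f(x) = 2*x^2 + 4*x + 2.03*|x|
L = 4, alpha = 0.1452
Iteration 1: beta = 0.0, y = -0.7507 + 0.0*(-0.7507 + 0.7507) = -0.7507
  grad(y) = 0.9972, v = y - alpha*grad = -0.8955
  prox(v) = soft_thresh(-0.8955, 0.2948) = -0.6007
Iteration 2: beta = 0.3333, y = -0.6007 + 0.3333*(-0.6007 + 0.7507) = -0.5507
  grad(y) = 1.797, v = y - alpha*grad = -0.8117
  prox(v) = soft_thresh(-0.8117, 0.2948) = -0.5169
f(x_2) = 2*(-0.5169)^2 + 4*(-0.5169) + 2.03*|-0.5169| = -0.4839


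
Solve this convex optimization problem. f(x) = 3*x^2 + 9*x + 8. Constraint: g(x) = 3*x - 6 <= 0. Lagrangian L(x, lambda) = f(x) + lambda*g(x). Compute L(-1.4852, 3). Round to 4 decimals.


Step 1: Evaluate f(x).
f(-1.4852) = 3*(-1.4852)^2 + 9*(-1.4852) + 8 = 1.2507
Step 2: Evaluate g(x).
g(-1.4852) = 3*-1.4852 - 6 = -10.4556
Step 3: Compute Lagrangian.
L = 1.2507 + 3*-10.4556 = -30.1161


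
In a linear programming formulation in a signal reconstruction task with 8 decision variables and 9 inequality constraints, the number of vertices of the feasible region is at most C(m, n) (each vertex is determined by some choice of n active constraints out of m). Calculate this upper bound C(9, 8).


Each vertex corresponds to some choice of n active constraints out of m, so the number of vertices is at most C(m, n) = m! / (n!(m-n)!).
m = 9, n = 8
Numerator: 9 * 8 * 7 * 6 * 5 * 4 * 3 * 2
Denominator: 8! = 40320
C(9, 8) = 9


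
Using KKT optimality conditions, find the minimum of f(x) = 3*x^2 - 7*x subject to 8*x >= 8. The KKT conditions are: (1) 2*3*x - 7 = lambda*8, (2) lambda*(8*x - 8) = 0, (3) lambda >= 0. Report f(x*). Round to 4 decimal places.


Step 1: Try lambda = 0 (constraint inactive).
Stationarity: 2*3*x - 7 = 0
x* = 7/(2*3) = 7/6 = 1.1667 (rounded; the exact value 7/6 is used below)
Check constraint: 8*1.1667 = 9.3336 >= 8 -- satisfied.
Step 2: Compute optimal value.
f(x*) = 3*(7/6)^2 - 7*(7/6) = -4.0833


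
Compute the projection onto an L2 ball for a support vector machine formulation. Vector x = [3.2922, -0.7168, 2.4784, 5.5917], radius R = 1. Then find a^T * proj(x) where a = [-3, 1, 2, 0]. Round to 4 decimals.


Step 1: Compute ||x|| (intermediates to 6 decimals).
||x|| = sqrt(3.2922^2 + (-0.7168)^2 + 2.4784^2 + 5.5917^2) = 6.982976
Step 2: Project.
Since ||x|| > R, scale = R/||x|| = 1/6.982976 = 0.143205, proj(x) = scale * x
proj(x) = [0.47146, -0.102649, 0.354919, 0.800759]
Step 3: Dot product.
a^T * proj(x) = -3*0.47146 + 1*(-0.102649) + 2*0.354919 + 0*0.800759 = -0.8072


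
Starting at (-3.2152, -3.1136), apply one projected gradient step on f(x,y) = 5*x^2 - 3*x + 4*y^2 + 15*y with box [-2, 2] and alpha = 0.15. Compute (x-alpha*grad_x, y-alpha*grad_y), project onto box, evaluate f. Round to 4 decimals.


Step 1: Compute gradient at (-3.2152, -3.1136).
grad_x = 2*5*-3.2152 - 3 = -35.152
grad_y = 2*4*-3.1136 + 15 = -9.9088
Step 2: Gradient step.
x_raw = -3.2152 - 0.15*-35.152 = 2.0576
y_raw = -3.1136 - 0.15*-9.9088 = -1.6273
Step 3: Project onto [-2, 2].
x_proj = clip(2.0576) = 2.0
y_proj = clip(-1.6273) = -1.6273
Step 4: Evaluate f.
f(2.0, -1.6273) = 0.183


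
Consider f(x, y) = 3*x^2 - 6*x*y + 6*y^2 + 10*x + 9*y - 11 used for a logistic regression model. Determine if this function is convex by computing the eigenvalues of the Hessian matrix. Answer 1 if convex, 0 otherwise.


The Hessian of f(x,y) = 3*x^2 - 6*x*y + 6*y^2 + 10*x + 9*y - 11 is:
H = [[6, -6], [-6, 12]]
Trace = 6 + 12 = 18
Determinant = 6*12 - (-6)^2 = 36
Discriminant = (18)^2 - 4*36 = 180.0
Eigenvalues: lambda_1 = 2.2918, lambda_2 = 15.7082
The function is convex.

1


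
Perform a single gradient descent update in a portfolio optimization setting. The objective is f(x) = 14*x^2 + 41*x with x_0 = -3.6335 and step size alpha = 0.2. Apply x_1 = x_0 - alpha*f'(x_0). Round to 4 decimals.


We compute the gradient at x_0 and apply the update.
f'(x) = 28*x + 41
f'(-3.6335) = 28*-3.6335 + 41 = -60.738
x_1 = -3.6335 - 0.2*-60.738 = 8.5141


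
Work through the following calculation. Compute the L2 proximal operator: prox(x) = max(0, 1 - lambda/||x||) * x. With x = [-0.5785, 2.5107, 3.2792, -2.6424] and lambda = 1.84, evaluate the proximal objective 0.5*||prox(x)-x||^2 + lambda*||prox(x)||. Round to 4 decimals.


Step 1: Compute ||x||.
||x|| = 4.937
Step 2: Compute scaling factor.
scale = max(0, 1 - 1.84/4.937) = 0.6273
Step 3: prox(x) = [-0.3629, 1.575, 2.057, -1.6576]
||prox(x)|| = 3.097
Step 4: Proximal objective.
0.5*||prox-x||^2 = 1.6928
lambda*||prox|| = 5.6985
Total = 7.3912


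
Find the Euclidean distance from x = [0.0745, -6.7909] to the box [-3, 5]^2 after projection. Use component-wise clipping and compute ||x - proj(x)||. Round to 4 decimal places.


Project each component onto [-3, 5].
clip(0.0745) = 0.0745, clip(-6.7909) = -3.0
Projection = [0.0745, -3.0]
Squared diffs: [0.0, 14.3709]
Distance = sqrt(14.3709) = 3.7909


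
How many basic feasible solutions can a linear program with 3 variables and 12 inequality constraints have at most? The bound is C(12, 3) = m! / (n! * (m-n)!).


Each vertex corresponds to some choice of n active constraints out of m, so the number of vertices is at most C(m, n) = m! / (n!(m-n)!).
m = 12, n = 3
Numerator: 12 * 11 * 10
Denominator: 3! = 6
C(12, 3) = 220


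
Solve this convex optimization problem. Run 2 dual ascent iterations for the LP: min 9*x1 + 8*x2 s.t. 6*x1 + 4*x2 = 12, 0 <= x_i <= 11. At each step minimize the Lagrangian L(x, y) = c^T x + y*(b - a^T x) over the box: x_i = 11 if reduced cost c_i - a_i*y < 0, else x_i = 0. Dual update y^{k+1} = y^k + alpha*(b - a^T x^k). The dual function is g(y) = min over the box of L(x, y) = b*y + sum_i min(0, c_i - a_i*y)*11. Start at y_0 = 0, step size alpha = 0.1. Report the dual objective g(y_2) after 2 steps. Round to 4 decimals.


Dual ascent for LP: min 9*x1 + 8*x2, 6*x1 + 4*x2 = 12, 0 <= x_i <= 11
Step 1: y^k = 0.0, reduced costs: (9.0, 8.0)
  x^k = (0.0, 0.0), subgradient = b - a^T x = 12.0
  y^{k+1} = 0.0 + 0.1*12.0 = 1.2
Step 2: y^k = 1.2, reduced costs: (1.8, 3.2)
  x^k = (0.0, 0.0), subgradient = b - a^T x = 12.0
  y^{k+1} = 1.2 + 0.1*12.0 = 2.4
Dual objective at y_2 = 2.4: reduced costs (-5.4, -1.6), box minimizer x = (11.0, 11.0)
g(y_2) = b*y + (c1 - a1*y)*x1 + (c2 - a2*y)*x2 = 12*2.4 + (-5.4)*11.0 + (-1.6)*11.0 = 28.8 - 59.4 - 17.6 = -48.2


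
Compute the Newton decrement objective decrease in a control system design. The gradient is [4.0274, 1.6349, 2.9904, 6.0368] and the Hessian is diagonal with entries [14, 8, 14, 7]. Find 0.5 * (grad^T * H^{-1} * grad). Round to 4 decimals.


Step 1: H is diagonal, so H^(-1) * g = [0.2877, 0.2044, 0.2136, 0.8624].
Step 2: g^T H^(-1) g = sum_i g_i^2 / H_ii
  = (4.0274)^2/14 + (1.6349)^2/8 + (2.9904)^2/14 + (6.0368)^2/7
  = 1.1586 + 0.3341 + 0.6387 + 5.2061 = 7.3376
Step 3: Objective decrease = 0.5 * g^T H^(-1) g = 3.6688


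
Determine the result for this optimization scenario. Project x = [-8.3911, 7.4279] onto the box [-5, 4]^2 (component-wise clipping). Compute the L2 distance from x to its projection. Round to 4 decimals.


Project each component onto [-5, 4].
clip(-8.3911) = -5.0, clip(7.4279) = 4.0
Projection = [-5.0, 4.0]
Squared diffs: [11.4996, 11.7505]
Distance = sqrt(23.2501) = 4.8218


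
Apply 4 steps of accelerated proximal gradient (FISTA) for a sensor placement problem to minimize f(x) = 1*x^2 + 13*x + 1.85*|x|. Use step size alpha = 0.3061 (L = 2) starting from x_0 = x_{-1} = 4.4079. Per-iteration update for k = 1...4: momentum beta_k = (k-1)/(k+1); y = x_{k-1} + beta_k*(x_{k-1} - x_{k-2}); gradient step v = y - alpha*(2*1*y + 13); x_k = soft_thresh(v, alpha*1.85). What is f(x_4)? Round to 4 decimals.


FISTA on f(x) = 1*x^2 + 13*x + 1.85*|x|
L = 2, alpha = 0.3061
Iteration 1: beta = 0.0, y = 4.4079 + 0.0*(4.4079 - 4.4079) = 4.4079
  grad(y) = 21.8158, v = y - alpha*grad = -2.2699
  prox(v) = soft_thresh(-2.2699, 0.5663) = -1.7036
Iteration 2: beta = 0.3333, y = -1.7036 + 0.3333*(-1.7036 - 4.4079) = -3.7408
  grad(y) = 5.5184, v = y - alpha*grad = -5.43
  prox(v) = soft_thresh(-5.43, 0.5663) = -4.8637
Iteration 3: beta = 0.5, y = -4.8637 + 0.5*(-4.8637 + 1.7036) = -6.4437
  grad(y) = 0.1125, v = y - alpha*grad = -6.4782
  prox(v) = soft_thresh(-6.4782, 0.5663) = -5.9119
Iteration 4: beta = 0.6, y = -5.9119 + 0.6*(-5.9119 + 4.8637) = -6.5408
  grad(y) = -0.0816, v = y - alpha*grad = -6.5158
  prox(v) = soft_thresh(-6.5158, 0.5663) = -5.9495
f(x_4) = 1*(-5.9495)^2 + 13*(-5.9495) + 1.85*|-5.9495| = -30.9403


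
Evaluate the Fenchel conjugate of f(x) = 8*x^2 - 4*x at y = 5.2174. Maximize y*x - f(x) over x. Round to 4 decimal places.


f*(y) = sup_x {y*x - a*x^2 - b*x} = sup_x {(y-b)*x - a*x^2}
FOC: (y - b) - 2a*x = 0 => x* = (y - b)/(2a)
x* = (5.2174 + 4)/(2*8) = 0.5761
f*(5.2174) = (y-b)^2/(4a) = (5.2174 + 4)^2/(4*8)
= 84.9605/32 = 2.655


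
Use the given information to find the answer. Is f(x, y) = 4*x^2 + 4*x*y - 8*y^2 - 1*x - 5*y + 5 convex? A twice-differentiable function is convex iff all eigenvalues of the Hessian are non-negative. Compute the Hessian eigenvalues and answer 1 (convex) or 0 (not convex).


The Hessian of f(x,y) = 4*x^2 + 4*x*y - 8*y^2 - 1*x - 5*y + 5 is:
H = [[8, 4], [4, -16]]
Trace = 8 - 16 = -8
Determinant = 8*-16 - (4)^2 = -144
Discriminant = (-8)^2 - 4*-144 = 640.0
Eigenvalues: lambda_1 = -16.6491, lambda_2 = 8.6491
The function is not convex.

0


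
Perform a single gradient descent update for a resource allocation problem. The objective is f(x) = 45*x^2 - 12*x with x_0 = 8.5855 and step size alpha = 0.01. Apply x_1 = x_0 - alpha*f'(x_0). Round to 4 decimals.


We compute the gradient at x_0 and apply the update.
f'(x) = 90*x - 12
f'(8.5855) = 90*8.5855 - 12 = 760.695
x_1 = 8.5855 - 0.01*760.695 = 0.9786


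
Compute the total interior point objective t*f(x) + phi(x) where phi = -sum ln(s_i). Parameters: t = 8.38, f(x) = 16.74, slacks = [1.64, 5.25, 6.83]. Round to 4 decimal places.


Step 1: Compute log-barrier.
ln values: [0.4947, 1.6582, 1.9213]
phi = -(0.4947 + 1.6582 + 1.9213) = -4.0742
Step 2: Compute augmented objective.
t*f(x) = 8.38*16.74 = 140.2812
Total = 140.2812 - 4.0742 = 136.207


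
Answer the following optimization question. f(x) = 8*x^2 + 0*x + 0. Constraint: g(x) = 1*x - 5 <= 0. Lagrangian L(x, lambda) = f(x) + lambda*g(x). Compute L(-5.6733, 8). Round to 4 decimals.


Step 1: Evaluate f(x).
f(-5.6733) = 8*(-5.6733)^2 + 0*(-5.6733) + 0 = 257.4907
Step 2: Evaluate g(x).
g(-5.6733) = 1*-5.6733 - 5 = -10.6733
Step 3: Compute Lagrangian.
L = 257.4907 + 8*-10.6733 = 172.1043


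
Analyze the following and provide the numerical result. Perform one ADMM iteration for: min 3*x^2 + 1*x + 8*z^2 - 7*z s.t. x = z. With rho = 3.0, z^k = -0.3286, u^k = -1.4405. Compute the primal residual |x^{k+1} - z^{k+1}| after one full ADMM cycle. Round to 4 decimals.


ADMM iteration with rho = 3.0, z^k = -0.3286, u^k = -1.4405
Step 1: x-update.
Minimize 3*x^2 + 1*x + (3.0/2)*(x + 0.3286 - 1.4405)^2
FOC: (2*3 + 3.0)*x = -1 + 3.0*(-0.3286 + 1.4405)
x^{k+1} = 0.2595
Step 2: z-update.
Minimize 8*z^2 - 7*z + (3.0/2)*(0.2595 - z - 1.4405)^2
FOC: (2*8 + 3.0)*z = 7 + 3.0*(0.2595 - 1.4405)
z^{k+1} = 0.182
Step 3: u-update.
u^{k+1} = -1.4405 + 0.2595 - 0.182 = -1.3629
Step 4: Primal residual = |0.2595 - 0.182| = 0.0776


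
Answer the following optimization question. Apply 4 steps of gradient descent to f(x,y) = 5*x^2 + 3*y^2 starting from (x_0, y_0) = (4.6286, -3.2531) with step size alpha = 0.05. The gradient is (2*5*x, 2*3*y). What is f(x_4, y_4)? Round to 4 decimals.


Gradient descent on f(x,y) = 5*x^2 + 3*y^2.
Starting point: (4.6286, -3.2531), alpha = 0.05
Step 1: grad_x = 2*5*4.6286 = 46.286, grad_y = 2*3*-3.2531 = -19.5186
  x_1 = 4.6286 - 0.05*46.286 = 2.3143
  y_1 = -3.2531 - 0.05*-19.5186 = -2.2772
Step 2: grad_x = 2*5*2.3143 = 23.143, grad_y = 2*3*-2.2772 = -13.663
  x_2 = 2.3143 - 0.05*23.143 = 1.1572
  y_2 = -2.2772 - 0.05*-13.663 = -1.594
Step 3: grad_x = 2*5*1.1572 = 11.5715, grad_y = 2*3*-1.594 = -9.5641
  x_3 = 1.1572 - 0.05*11.5715 = 0.5786
  y_3 = -1.594 - 0.05*-9.5641 = -1.1158
Step 4: grad_x = 2*5*0.5786 = 5.7858, grad_y = 2*3*-1.1158 = -6.6949
  x_4 = 0.5786 - 0.05*5.7858 = 0.2893
  y_4 = -1.1158 - 0.05*-6.6949 = -0.7811
f(0.2893, -0.7811) = 5*0.2893^2 + 3*(-0.7811)^2 = 2.2486


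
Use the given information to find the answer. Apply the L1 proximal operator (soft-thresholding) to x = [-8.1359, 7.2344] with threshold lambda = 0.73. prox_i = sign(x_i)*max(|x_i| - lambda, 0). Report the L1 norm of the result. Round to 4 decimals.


Soft-thresholding with lambda = 0.73:
prox(-8.1359) = sign(-8.1359)*max(|-8.1359| - 0.73, 0) = -7.4059
prox(7.2344) = sign(7.2344)*max(|7.2344| - 0.73, 0) = 6.5044
prox(x) = [-7.4059, 6.5044]
||prox(x)||_1 = 7.4059 + 6.5044 = 13.9103


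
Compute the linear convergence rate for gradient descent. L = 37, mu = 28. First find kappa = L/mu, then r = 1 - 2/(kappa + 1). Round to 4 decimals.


Step 1: Compute the condition number.
kappa = L/mu = 37/28 = 1.3214
Step 2: Compute the convergence rate.
r = 1 - 2/(kappa + 1) = 1 - 2*mu/(L + mu) = (L - mu)/(L + mu) = 9/65 = 0.1385


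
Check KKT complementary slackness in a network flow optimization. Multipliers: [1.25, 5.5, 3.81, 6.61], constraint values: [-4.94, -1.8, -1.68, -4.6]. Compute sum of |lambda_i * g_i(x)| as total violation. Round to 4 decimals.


KKT complementary slackness check:
lambda_1 * g_1 = 1.25 * -4.94 = -6.175
lambda_2 * g_2 = 5.5 * -1.8 = -9.9
lambda_3 * g_3 = 3.81 * -1.68 = -6.4008
lambda_4 * g_4 = 6.61 * -4.6 = -30.406
Total violation = 6.175 + 9.9 + 6.4008 + 30.406 = 52.8818


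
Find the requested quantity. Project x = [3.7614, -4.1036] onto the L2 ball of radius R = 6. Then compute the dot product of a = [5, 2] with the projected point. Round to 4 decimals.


Step 1: Compute ||x|| (intermediates to 6 decimals).
||x|| = sqrt(3.7614^2 + (-4.1036)^2) = 5.566656
Step 2: Project.
Since ||x|| <= R, proj = x (no scaling needed).
proj(x) = [3.7614, -4.1036]
Step 3: Dot product.
a^T * proj(x) = 5*3.7614 + 2*(-4.1036) = 10.5998


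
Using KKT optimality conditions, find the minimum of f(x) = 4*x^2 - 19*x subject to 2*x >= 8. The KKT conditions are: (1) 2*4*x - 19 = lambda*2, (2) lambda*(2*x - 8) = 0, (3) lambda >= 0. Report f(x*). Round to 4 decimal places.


Step 1: Try lambda = 0 (constraint inactive).
x_unc = 19/(2*4) = 2.375
Check: 2*2.375 = 4.75 < 8 -- violated!
Step 2: Constraint must be active: 2*x = 8
x* = 8/2 = 4.0
lambda = (2*4*4.0 - 19)/2 = 6.5
Step 3: Compute optimal value.
f(x*) = 4*4.0^2 - 19*4.0 = -12.0


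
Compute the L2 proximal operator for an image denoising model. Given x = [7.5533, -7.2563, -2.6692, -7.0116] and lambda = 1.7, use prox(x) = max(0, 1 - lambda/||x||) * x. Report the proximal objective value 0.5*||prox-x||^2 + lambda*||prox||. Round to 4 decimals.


Step 1: Compute ||x||.
||x|| = 12.8838
Step 2: Compute scaling factor.
scale = max(0, 1 - 1.7/12.8838) = 0.8681
Step 3: prox(x) = [6.5567, -6.2988, -2.317, -6.0864]
||prox(x)|| = 11.1838
Step 4: Proximal objective.
0.5*||prox-x||^2 = 1.445
lambda*||prox|| = 19.0125
Total = 20.4575


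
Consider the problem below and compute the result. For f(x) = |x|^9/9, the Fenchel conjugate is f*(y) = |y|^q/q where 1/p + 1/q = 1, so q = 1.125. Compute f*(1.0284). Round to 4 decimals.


The conjugate exponent q satisfies 1/p + 1/q = 1.
p = 9, so q = 9/(9 - 1) = 1.125
|y|^q = 1.0284^1.125 = 1.032
f*(1.0284) = 1.032 / 1.125 = 0.9173


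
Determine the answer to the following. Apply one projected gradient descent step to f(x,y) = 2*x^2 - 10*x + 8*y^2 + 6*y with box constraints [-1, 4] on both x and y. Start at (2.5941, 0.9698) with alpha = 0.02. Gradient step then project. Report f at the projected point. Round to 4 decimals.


Step 1: Compute gradient at (2.5941, 0.9698).
grad_x = 2*2*2.5941 - 10 = 0.3764
grad_y = 2*8*0.9698 + 6 = 21.5168
Step 2: Gradient step.
x_raw = 2.5941 - 0.02*0.3764 = 2.5866
y_raw = 0.9698 - 0.02*21.5168 = 0.5395
Step 3: Project onto [-1, 4].
x_proj = clip(2.5866) = 2.5866
y_proj = clip(0.5395) = 0.5395
Step 4: Evaluate f.
f(2.5866, 0.5395) = -6.9201


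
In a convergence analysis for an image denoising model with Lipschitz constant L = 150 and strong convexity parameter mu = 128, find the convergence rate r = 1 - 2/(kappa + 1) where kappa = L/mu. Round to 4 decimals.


Step 1: Compute the condition number.
kappa = L/mu = 150/128 = 1.1719
Step 2: Compute the convergence rate.
r = 1 - 2/(kappa + 1) = 1 - 2*mu/(L + mu) = (L - mu)/(L + mu) = 22/278 = 0.0791


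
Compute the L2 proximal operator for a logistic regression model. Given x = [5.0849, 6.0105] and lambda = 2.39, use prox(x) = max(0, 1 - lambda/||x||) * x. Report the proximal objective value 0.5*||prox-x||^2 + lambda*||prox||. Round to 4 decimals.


Step 1: Compute ||x||.
||x|| = 7.8729
Step 2: Compute scaling factor.
scale = max(0, 1 - 2.39/7.8729) = 0.6964
Step 3: prox(x) = [3.5413, 4.1859]
||prox(x)|| = 5.4829
Step 4: Proximal objective.
0.5*||prox-x||^2 = 2.8561
lambda*||prox|| = 13.1041
Total = 15.9601


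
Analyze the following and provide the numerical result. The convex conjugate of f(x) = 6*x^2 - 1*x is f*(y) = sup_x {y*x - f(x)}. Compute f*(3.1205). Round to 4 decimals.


f*(y) = sup_x {y*x - a*x^2 - b*x} = sup_x {(y-b)*x - a*x^2}
FOC: (y - b) - 2a*x = 0 => x* = (y - b)/(2a)
x* = (3.1205 + 1)/(2*6) = 0.3434
f*(3.1205) = (y-b)^2/(4a) = (3.1205 + 1)^2/(4*6)
= 16.9785/24 = 0.7074


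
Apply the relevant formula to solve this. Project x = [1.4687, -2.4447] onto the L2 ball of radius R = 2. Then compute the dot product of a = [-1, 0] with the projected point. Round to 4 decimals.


Step 1: Compute ||x|| (intermediates to 6 decimals).
||x|| = sqrt(1.4687^2 + (-2.4447)^2) = 2.851953
Step 2: Project.
Since ||x|| > R, scale = R/||x|| = 2/2.851953 = 0.701274, proj(x) = scale * x
proj(x) = [1.029961, -1.714405]
Step 3: Dot product.
a^T * proj(x) = -1*1.029961 + 0*(-1.714405) = -1.03


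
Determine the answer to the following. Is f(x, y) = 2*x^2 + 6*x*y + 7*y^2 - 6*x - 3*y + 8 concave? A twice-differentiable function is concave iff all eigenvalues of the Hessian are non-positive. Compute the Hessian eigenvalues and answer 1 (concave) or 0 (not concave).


The Hessian of f(x,y) = 2*x^2 + 6*x*y + 7*y^2 - 6*x - 3*y + 8 is:
H = [[4, 6], [6, 14]]
Trace = 4 + 14 = 18
Determinant = 4*14 - (6)^2 = 20
Discriminant = (18)^2 - 4*20 = 244.0
Eigenvalues: lambda_1 = 1.1898, lambda_2 = 16.8102
The function is not concave.

0


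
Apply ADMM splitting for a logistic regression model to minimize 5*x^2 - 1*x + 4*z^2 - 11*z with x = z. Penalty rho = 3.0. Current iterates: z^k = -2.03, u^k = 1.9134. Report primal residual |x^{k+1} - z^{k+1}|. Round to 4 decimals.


ADMM iteration with rho = 3.0, z^k = -2.03, u^k = 1.9134
Step 1: x-update.
Minimize 5*x^2 - 1*x + (3.0/2)*(x + 2.03 + 1.9134)^2
FOC: (2*5 + 3.0)*x = 1 + 3.0*(-2.03 - 1.9134)
x^{k+1} = -0.8331
Step 2: z-update.
Minimize 4*z^2 - 11*z + (3.0/2)*(-0.8331 - z + 1.9134)^2
FOC: (2*4 + 3.0)*z = 11 + 3.0*(-0.8331 + 1.9134)
z^{k+1} = 1.2946
Step 3: u-update.
u^{k+1} = 1.9134 - 0.8331 - 1.2946 = -0.2143
Step 4: Primal residual = |-0.8331 - 1.2946| = 2.1277


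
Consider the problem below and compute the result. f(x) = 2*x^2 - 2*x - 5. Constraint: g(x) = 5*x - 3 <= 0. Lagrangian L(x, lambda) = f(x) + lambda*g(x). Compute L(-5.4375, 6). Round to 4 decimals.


Step 1: Evaluate f(x).
f(-5.4375) = 2*(-5.4375)^2 - 2*(-5.4375) - 5 = 65.0078
Step 2: Evaluate g(x).
g(-5.4375) = 5*-5.4375 - 3 = -30.1875
Step 3: Compute Lagrangian.
L = 65.0078 + 6*-30.1875 = -116.1172
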